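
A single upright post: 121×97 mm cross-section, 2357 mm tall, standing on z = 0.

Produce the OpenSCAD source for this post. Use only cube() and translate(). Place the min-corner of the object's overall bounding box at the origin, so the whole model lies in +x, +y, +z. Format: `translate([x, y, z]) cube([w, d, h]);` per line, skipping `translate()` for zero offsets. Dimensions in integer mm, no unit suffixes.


cube([121, 97, 2357]);


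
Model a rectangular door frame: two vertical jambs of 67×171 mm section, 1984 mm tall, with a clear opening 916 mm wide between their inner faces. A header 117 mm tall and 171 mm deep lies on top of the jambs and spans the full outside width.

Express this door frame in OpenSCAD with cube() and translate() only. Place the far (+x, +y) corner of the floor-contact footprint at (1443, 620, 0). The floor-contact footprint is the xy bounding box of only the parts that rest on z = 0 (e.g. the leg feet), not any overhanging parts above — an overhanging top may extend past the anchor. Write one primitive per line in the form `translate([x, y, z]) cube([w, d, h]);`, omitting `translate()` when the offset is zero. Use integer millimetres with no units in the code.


translate([393, 449, 0]) cube([67, 171, 1984]);
translate([1376, 449, 0]) cube([67, 171, 1984]);
translate([393, 449, 1984]) cube([1050, 171, 117]);


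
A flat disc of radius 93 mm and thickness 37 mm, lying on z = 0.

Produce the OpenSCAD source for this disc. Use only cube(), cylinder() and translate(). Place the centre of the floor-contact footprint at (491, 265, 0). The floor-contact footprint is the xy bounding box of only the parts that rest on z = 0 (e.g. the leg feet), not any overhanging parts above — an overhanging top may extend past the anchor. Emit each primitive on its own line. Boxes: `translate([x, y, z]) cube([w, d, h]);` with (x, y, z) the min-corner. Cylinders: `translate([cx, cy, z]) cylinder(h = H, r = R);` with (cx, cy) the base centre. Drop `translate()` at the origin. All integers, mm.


translate([491, 265, 0]) cylinder(h = 37, r = 93);


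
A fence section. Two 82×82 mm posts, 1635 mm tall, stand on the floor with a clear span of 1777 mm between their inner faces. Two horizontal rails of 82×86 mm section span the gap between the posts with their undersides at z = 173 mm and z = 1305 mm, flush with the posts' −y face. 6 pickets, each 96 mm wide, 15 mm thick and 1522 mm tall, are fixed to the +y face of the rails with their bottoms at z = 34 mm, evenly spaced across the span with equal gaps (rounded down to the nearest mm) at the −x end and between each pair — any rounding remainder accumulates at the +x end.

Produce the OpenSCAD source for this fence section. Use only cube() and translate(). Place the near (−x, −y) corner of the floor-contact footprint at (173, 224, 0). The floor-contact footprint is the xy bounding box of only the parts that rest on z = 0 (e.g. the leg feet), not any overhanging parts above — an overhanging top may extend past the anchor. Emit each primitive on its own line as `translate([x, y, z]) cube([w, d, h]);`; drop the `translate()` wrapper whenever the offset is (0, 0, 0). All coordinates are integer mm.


translate([173, 224, 0]) cube([82, 82, 1635]);
translate([2032, 224, 0]) cube([82, 82, 1635]);
translate([255, 224, 173]) cube([1777, 82, 86]);
translate([255, 224, 1305]) cube([1777, 82, 86]);
translate([426, 306, 34]) cube([96, 15, 1522]);
translate([693, 306, 34]) cube([96, 15, 1522]);
translate([960, 306, 34]) cube([96, 15, 1522]);
translate([1227, 306, 34]) cube([96, 15, 1522]);
translate([1494, 306, 34]) cube([96, 15, 1522]);
translate([1761, 306, 34]) cube([96, 15, 1522]);


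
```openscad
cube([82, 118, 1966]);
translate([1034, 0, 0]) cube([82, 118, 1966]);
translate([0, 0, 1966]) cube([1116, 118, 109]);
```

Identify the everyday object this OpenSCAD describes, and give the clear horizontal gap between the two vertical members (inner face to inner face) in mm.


A door frame. The clear opening width is 952 mm.

Two 1966 mm tall posts with a header on top — a door frame. The left jamb is 82 mm wide at x = 0; the right jamb starts at x = 1034. The clear opening is 1034 − 82 = 952 mm.


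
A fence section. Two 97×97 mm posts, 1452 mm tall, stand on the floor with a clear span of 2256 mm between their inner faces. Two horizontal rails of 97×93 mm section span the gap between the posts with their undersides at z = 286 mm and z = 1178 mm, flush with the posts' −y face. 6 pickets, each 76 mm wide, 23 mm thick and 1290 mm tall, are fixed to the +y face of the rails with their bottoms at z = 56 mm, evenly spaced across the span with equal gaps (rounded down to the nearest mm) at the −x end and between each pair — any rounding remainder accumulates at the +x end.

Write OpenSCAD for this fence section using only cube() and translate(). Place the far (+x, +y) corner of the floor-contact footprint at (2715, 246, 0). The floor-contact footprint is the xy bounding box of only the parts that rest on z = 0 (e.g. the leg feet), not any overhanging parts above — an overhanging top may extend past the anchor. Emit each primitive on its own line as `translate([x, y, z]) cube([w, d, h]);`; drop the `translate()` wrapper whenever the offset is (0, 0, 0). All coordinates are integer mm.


translate([265, 149, 0]) cube([97, 97, 1452]);
translate([2618, 149, 0]) cube([97, 97, 1452]);
translate([362, 149, 286]) cube([2256, 97, 93]);
translate([362, 149, 1178]) cube([2256, 97, 93]);
translate([619, 246, 56]) cube([76, 23, 1290]);
translate([952, 246, 56]) cube([76, 23, 1290]);
translate([1285, 246, 56]) cube([76, 23, 1290]);
translate([1618, 246, 56]) cube([76, 23, 1290]);
translate([1951, 246, 56]) cube([76, 23, 1290]);
translate([2284, 246, 56]) cube([76, 23, 1290]);


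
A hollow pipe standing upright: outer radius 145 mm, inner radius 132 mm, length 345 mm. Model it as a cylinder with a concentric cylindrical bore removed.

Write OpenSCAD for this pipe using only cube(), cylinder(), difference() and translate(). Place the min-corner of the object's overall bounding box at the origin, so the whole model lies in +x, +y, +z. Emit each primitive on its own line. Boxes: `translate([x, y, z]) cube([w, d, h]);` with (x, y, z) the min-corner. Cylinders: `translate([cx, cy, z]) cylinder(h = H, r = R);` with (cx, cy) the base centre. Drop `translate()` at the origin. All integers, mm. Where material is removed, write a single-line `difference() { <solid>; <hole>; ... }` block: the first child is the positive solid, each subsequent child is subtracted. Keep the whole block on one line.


difference() { translate([145, 145, 0]) cylinder(h = 345, r = 145); translate([145, 145, 0]) cylinder(h = 345, r = 132); }


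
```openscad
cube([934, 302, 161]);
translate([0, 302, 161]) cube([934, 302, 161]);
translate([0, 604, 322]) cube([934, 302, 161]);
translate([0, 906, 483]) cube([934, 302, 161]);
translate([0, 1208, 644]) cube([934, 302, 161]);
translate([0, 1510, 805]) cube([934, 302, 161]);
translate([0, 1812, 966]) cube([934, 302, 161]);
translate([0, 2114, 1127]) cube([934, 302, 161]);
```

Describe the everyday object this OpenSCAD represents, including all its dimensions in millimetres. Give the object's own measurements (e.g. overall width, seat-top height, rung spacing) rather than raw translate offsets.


A straight staircase of 8 solid steps. Each step is 934 mm wide (x), 302 mm deep (y, the going) and 161 mm tall (the rise). The first step rests on the floor; each subsequent step sits one going further in +y and one rise higher in +z, directly behind and above the previous step with no overlap.


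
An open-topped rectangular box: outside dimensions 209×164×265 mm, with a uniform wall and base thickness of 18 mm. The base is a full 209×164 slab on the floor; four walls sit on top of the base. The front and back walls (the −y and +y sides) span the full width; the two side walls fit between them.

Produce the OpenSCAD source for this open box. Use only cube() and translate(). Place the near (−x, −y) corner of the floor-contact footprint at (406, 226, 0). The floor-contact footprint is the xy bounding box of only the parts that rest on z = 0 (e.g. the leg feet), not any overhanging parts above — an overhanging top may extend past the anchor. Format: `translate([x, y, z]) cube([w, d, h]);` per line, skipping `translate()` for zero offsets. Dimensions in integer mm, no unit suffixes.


translate([406, 226, 0]) cube([209, 164, 18]);
translate([406, 226, 18]) cube([209, 18, 247]);
translate([406, 372, 18]) cube([209, 18, 247]);
translate([406, 244, 18]) cube([18, 128, 247]);
translate([597, 244, 18]) cube([18, 128, 247]);


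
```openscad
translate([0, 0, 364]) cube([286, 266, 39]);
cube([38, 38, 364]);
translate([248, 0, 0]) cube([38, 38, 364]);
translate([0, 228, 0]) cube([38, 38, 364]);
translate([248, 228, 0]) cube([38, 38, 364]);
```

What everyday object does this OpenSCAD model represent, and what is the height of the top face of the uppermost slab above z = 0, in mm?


A stool. The seat height is 403 mm.

A 286×266×39 slab at z = 364 on four corner posts — a stool. The seat top is 364 + 39 = 403 mm.


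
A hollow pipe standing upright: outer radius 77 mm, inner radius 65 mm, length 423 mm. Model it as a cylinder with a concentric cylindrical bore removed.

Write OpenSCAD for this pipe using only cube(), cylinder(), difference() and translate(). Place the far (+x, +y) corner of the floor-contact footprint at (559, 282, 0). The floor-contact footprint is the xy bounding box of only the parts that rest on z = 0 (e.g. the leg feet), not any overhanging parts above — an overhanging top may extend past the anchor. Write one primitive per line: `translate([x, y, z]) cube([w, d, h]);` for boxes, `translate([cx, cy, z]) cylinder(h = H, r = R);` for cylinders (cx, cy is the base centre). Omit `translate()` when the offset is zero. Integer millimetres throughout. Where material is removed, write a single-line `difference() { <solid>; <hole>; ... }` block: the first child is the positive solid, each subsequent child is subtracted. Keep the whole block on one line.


difference() { translate([482, 205, 0]) cylinder(h = 423, r = 77); translate([482, 205, 0]) cylinder(h = 423, r = 65); }


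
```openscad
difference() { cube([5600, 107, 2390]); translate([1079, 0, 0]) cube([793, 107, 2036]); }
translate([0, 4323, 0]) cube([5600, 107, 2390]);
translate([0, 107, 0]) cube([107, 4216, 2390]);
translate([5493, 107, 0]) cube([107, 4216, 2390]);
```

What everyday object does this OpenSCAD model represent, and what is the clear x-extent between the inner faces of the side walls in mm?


A single room. The interior width is 5386 mm.

Four walls enclosing a rectangle with a door in the front wall — a room. Outside width 5600 minus two 107 mm walls gives 5386 mm.


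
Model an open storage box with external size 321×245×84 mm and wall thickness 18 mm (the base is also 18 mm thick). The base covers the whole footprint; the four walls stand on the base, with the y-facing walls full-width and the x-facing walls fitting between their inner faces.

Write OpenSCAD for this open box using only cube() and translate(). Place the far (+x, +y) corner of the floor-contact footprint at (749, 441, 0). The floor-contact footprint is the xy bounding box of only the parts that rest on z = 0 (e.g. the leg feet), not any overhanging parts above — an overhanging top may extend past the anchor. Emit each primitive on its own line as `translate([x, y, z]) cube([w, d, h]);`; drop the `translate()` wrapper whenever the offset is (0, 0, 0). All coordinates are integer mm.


translate([428, 196, 0]) cube([321, 245, 18]);
translate([428, 196, 18]) cube([321, 18, 66]);
translate([428, 423, 18]) cube([321, 18, 66]);
translate([428, 214, 18]) cube([18, 209, 66]);
translate([731, 214, 18]) cube([18, 209, 66]);


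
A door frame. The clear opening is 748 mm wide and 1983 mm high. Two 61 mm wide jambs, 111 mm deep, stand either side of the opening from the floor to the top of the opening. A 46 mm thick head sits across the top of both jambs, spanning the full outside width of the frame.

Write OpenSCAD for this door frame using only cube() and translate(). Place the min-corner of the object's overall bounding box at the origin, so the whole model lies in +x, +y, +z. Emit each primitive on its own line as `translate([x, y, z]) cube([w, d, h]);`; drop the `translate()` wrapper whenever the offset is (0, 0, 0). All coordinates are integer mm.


cube([61, 111, 1983]);
translate([809, 0, 0]) cube([61, 111, 1983]);
translate([0, 0, 1983]) cube([870, 111, 46]);


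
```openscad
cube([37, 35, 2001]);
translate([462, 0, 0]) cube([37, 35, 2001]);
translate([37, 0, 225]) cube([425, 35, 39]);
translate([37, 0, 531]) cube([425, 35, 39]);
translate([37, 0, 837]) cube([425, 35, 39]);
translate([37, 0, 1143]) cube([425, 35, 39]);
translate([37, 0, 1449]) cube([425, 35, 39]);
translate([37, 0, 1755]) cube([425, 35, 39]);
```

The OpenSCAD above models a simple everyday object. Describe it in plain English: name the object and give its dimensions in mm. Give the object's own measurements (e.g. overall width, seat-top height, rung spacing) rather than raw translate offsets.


A straight ladder. Two 37×35 mm vertical rails, 2001 mm tall, stand 499 mm apart (outside-to-outside) with their front faces coplanar on the −y side. 6 rungs, each 35 mm deep and 39 mm tall, span between the inner faces of the rails, front faces flush with the rails. The lowest rung's underside is at z = 225 mm and rungs are spaced 306 mm apart (underside to underside).


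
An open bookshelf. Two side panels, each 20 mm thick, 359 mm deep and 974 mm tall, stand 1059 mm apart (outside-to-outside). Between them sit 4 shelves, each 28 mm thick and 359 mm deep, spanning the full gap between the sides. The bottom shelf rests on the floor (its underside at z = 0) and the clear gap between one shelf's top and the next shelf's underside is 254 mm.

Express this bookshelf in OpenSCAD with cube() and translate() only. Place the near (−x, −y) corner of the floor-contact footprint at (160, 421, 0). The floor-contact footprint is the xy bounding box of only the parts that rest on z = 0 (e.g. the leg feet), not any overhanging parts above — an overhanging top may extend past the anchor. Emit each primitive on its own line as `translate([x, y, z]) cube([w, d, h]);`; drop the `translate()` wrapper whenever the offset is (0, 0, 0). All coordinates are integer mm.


translate([160, 421, 0]) cube([20, 359, 974]);
translate([1199, 421, 0]) cube([20, 359, 974]);
translate([180, 421, 0]) cube([1019, 359, 28]);
translate([180, 421, 282]) cube([1019, 359, 28]);
translate([180, 421, 564]) cube([1019, 359, 28]);
translate([180, 421, 846]) cube([1019, 359, 28]);


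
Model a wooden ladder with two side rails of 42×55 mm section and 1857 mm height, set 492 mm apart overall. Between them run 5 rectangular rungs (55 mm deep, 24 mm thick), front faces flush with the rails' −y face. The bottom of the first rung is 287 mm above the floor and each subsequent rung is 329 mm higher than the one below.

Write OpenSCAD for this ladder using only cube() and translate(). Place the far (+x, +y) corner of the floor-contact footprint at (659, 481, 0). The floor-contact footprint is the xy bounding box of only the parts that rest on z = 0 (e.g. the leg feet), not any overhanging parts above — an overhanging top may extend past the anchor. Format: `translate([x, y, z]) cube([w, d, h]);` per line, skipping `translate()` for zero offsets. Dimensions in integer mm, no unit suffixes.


translate([167, 426, 0]) cube([42, 55, 1857]);
translate([617, 426, 0]) cube([42, 55, 1857]);
translate([209, 426, 287]) cube([408, 55, 24]);
translate([209, 426, 616]) cube([408, 55, 24]);
translate([209, 426, 945]) cube([408, 55, 24]);
translate([209, 426, 1274]) cube([408, 55, 24]);
translate([209, 426, 1603]) cube([408, 55, 24]);


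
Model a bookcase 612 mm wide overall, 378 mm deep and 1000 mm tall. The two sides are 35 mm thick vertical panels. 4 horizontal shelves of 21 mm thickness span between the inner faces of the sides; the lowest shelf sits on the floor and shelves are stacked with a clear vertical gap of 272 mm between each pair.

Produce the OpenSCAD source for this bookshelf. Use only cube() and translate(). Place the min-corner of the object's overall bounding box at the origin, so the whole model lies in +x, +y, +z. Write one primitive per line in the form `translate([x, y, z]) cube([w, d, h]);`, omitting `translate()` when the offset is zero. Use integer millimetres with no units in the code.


cube([35, 378, 1000]);
translate([577, 0, 0]) cube([35, 378, 1000]);
translate([35, 0, 0]) cube([542, 378, 21]);
translate([35, 0, 293]) cube([542, 378, 21]);
translate([35, 0, 586]) cube([542, 378, 21]);
translate([35, 0, 879]) cube([542, 378, 21]);


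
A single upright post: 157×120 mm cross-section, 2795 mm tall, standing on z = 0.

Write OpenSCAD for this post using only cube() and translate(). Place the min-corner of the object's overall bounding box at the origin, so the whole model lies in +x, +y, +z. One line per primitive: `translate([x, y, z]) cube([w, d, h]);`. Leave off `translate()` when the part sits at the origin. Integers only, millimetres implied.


cube([157, 120, 2795]);


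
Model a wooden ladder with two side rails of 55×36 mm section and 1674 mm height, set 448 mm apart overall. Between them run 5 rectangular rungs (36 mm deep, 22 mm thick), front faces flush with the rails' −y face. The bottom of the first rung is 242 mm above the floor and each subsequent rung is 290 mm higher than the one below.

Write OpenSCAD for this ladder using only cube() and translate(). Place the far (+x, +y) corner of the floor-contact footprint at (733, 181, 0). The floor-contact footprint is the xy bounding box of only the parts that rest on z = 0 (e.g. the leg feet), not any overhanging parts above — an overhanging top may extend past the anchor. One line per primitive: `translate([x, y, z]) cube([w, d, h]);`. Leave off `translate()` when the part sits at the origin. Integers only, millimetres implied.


translate([285, 145, 0]) cube([55, 36, 1674]);
translate([678, 145, 0]) cube([55, 36, 1674]);
translate([340, 145, 242]) cube([338, 36, 22]);
translate([340, 145, 532]) cube([338, 36, 22]);
translate([340, 145, 822]) cube([338, 36, 22]);
translate([340, 145, 1112]) cube([338, 36, 22]);
translate([340, 145, 1402]) cube([338, 36, 22]);


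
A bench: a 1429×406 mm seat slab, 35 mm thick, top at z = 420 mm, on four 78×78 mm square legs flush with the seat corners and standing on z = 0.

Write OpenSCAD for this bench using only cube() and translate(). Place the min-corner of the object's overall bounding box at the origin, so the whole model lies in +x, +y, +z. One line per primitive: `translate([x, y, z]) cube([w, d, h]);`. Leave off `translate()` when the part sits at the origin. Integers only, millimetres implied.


translate([0, 0, 385]) cube([1429, 406, 35]);
cube([78, 78, 385]);
translate([0, 328, 0]) cube([78, 78, 385]);
translate([1351, 0, 0]) cube([78, 78, 385]);
translate([1351, 328, 0]) cube([78, 78, 385]);


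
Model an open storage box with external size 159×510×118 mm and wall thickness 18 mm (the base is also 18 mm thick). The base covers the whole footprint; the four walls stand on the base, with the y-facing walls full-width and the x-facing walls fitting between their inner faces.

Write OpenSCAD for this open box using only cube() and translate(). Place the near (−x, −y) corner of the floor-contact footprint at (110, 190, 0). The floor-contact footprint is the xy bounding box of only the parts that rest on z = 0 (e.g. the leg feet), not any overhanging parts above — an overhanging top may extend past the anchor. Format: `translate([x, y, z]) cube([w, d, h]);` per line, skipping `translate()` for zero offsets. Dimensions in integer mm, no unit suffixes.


translate([110, 190, 0]) cube([159, 510, 18]);
translate([110, 190, 18]) cube([159, 18, 100]);
translate([110, 682, 18]) cube([159, 18, 100]);
translate([110, 208, 18]) cube([18, 474, 100]);
translate([251, 208, 18]) cube([18, 474, 100]);


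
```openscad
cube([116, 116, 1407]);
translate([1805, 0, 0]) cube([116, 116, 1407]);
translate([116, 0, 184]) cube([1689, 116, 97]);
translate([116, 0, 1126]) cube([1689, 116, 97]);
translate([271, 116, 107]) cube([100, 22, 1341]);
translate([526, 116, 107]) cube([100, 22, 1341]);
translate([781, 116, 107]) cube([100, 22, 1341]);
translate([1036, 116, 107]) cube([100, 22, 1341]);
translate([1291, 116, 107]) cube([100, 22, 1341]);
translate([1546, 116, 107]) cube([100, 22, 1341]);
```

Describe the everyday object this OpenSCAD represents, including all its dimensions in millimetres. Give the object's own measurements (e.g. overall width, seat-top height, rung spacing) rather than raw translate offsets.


A fence section. Two 116×116 mm posts, 1407 mm tall, stand on the floor with a clear span of 1689 mm between their inner faces. Two horizontal rails of 116×97 mm section span the gap between the posts with their undersides at z = 184 mm and z = 1126 mm, flush with the posts' −y face. 6 pickets, each 100 mm wide, 22 mm thick and 1341 mm tall, are fixed to the +y face of the rails with their bottoms at z = 107 mm, spaced across the span with a 155 mm gap after the −x post and between neighbouring pickets, with 159 mm left before the +x post.


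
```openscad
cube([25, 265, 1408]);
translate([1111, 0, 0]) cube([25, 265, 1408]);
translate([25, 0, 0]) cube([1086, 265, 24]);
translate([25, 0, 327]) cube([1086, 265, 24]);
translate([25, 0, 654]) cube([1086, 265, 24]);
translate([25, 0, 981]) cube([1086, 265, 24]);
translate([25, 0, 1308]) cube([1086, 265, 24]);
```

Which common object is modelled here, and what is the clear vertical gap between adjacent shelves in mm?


A bookshelf. The clear shelf gap is 303 mm.

Two tall side panels with 5 horizontal boards between them — a bookshelf. The first two shelf undersides are at z = 0 and z = 327; with shelf thickness 24, the clear gap is 327 − 0 − 24 = 303 mm.


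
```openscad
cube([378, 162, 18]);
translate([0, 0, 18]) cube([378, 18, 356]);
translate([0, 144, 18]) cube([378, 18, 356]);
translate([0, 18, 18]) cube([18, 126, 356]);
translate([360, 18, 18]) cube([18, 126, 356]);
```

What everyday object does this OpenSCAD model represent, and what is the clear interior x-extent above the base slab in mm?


An open box. The internal width is 342 mm.

A 378×162 base slab with four walls standing on it — an open box. The base is 378 mm wide and the walls are 18 mm thick, so the internal width is 378 − 2 × 18 = 342 mm.


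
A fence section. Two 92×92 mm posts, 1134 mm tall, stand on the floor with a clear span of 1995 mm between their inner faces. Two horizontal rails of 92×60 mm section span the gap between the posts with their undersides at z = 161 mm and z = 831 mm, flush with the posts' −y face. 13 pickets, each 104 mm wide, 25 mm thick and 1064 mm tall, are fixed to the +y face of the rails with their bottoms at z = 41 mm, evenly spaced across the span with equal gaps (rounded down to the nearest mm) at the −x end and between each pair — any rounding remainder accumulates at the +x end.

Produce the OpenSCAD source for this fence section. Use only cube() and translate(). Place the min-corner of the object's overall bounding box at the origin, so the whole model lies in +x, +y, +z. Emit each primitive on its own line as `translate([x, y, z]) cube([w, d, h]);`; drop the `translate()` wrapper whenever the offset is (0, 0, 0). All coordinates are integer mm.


cube([92, 92, 1134]);
translate([2087, 0, 0]) cube([92, 92, 1134]);
translate([92, 0, 161]) cube([1995, 92, 60]);
translate([92, 0, 831]) cube([1995, 92, 60]);
translate([137, 92, 41]) cube([104, 25, 1064]);
translate([286, 92, 41]) cube([104, 25, 1064]);
translate([435, 92, 41]) cube([104, 25, 1064]);
translate([584, 92, 41]) cube([104, 25, 1064]);
translate([733, 92, 41]) cube([104, 25, 1064]);
translate([882, 92, 41]) cube([104, 25, 1064]);
translate([1031, 92, 41]) cube([104, 25, 1064]);
translate([1180, 92, 41]) cube([104, 25, 1064]);
translate([1329, 92, 41]) cube([104, 25, 1064]);
translate([1478, 92, 41]) cube([104, 25, 1064]);
translate([1627, 92, 41]) cube([104, 25, 1064]);
translate([1776, 92, 41]) cube([104, 25, 1064]);
translate([1925, 92, 41]) cube([104, 25, 1064]);


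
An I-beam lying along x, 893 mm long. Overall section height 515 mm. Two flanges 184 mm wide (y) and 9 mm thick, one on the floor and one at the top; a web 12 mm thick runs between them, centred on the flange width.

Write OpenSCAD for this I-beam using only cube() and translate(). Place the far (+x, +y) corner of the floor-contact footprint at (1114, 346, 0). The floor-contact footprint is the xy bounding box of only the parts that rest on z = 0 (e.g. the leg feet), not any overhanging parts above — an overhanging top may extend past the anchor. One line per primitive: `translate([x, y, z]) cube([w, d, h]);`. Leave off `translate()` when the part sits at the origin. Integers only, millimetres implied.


translate([221, 162, 0]) cube([893, 184, 9]);
translate([221, 248, 9]) cube([893, 12, 497]);
translate([221, 162, 506]) cube([893, 184, 9]);


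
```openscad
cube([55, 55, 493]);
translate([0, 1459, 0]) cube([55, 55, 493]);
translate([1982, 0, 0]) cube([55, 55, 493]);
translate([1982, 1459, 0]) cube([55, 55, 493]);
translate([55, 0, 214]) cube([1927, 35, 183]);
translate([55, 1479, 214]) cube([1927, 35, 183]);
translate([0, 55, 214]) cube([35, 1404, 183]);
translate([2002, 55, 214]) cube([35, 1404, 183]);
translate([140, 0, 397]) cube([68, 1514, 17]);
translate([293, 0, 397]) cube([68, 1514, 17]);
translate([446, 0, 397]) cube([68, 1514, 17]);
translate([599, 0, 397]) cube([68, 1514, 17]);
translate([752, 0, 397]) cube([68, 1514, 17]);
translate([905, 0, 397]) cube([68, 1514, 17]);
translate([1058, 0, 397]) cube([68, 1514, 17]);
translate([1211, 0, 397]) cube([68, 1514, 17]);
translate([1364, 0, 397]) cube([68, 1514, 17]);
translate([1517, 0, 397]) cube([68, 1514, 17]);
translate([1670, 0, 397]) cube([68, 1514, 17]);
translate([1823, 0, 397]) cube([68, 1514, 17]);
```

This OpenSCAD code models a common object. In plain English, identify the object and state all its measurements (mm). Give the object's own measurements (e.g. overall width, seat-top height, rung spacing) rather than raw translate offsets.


A bed frame 2037 mm long (x) by 1514 mm wide (y). Four 55×55 mm corner posts, 493 mm tall, at the corners of the footprint. Four rails of 35 mm thickness and 183 mm height run between adjacent posts with their undersides at z = 214 mm, their outer faces flush with the outside of the frame (the two x-running rails run between the posts' inner faces; the two y-running rails run between the posts' inner faces). 12 slats, each 68 mm wide (x) and 17 mm thick, lie across the top of the two x-running rails, running the full 1514 mm width of the frame in y; along x they sit between the end posts with a 85 mm gap after the −x posts and between neighbouring slats, leaving 91 mm before the +x posts.


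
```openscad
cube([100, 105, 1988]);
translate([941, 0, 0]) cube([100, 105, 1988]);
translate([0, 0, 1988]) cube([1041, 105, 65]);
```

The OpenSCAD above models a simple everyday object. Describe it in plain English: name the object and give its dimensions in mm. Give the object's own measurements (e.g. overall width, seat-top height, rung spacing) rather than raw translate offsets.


A door frame. The clear opening is 841 mm wide and 1988 mm high. Two 100 mm wide jambs, 105 mm deep, stand either side of the opening from the floor to the top of the opening. A 65 mm thick head sits across the top of both jambs, spanning the full outside width of the frame.


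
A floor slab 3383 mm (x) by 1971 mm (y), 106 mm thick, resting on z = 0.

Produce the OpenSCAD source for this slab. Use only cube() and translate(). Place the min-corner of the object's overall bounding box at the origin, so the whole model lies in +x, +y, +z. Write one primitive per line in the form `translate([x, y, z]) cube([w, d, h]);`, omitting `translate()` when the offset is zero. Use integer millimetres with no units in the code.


cube([3383, 1971, 106]);


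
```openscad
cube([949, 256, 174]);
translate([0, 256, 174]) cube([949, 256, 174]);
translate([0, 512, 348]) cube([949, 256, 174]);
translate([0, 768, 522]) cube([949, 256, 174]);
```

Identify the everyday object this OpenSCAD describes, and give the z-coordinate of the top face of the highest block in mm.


A staircase. The total rise is 696 mm.

4 identical blocks, each offset up and back from the previous — a staircase. Each step is 174 mm tall and there are 4 of them, so the total rise is 4 × 174 = 696 mm.


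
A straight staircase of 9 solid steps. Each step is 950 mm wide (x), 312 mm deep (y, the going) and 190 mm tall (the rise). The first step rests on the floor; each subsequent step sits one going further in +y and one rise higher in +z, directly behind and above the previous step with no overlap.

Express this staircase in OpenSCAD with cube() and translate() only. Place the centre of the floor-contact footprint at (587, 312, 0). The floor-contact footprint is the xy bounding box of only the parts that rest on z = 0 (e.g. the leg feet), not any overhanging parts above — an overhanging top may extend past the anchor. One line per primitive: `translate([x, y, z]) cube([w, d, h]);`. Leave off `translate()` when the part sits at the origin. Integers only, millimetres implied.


translate([112, 156, 0]) cube([950, 312, 190]);
translate([112, 468, 190]) cube([950, 312, 190]);
translate([112, 780, 380]) cube([950, 312, 190]);
translate([112, 1092, 570]) cube([950, 312, 190]);
translate([112, 1404, 760]) cube([950, 312, 190]);
translate([112, 1716, 950]) cube([950, 312, 190]);
translate([112, 2028, 1140]) cube([950, 312, 190]);
translate([112, 2340, 1330]) cube([950, 312, 190]);
translate([112, 2652, 1520]) cube([950, 312, 190]);


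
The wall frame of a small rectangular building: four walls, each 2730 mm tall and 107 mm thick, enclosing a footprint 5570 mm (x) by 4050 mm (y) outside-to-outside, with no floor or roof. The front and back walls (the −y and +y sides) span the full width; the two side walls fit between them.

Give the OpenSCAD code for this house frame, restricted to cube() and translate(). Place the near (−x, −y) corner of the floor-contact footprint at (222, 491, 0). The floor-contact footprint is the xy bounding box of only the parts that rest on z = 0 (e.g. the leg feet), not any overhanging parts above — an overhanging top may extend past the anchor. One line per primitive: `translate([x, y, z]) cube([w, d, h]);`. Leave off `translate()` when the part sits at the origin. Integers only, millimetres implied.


translate([222, 491, 0]) cube([5570, 107, 2730]);
translate([222, 4434, 0]) cube([5570, 107, 2730]);
translate([222, 598, 0]) cube([107, 3836, 2730]);
translate([5685, 598, 0]) cube([107, 3836, 2730]);


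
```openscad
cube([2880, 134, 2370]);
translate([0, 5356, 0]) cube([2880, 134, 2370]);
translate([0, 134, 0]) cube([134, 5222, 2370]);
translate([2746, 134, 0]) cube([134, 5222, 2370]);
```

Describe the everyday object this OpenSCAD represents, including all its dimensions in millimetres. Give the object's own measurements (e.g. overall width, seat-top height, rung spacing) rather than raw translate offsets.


The wall frame of a small rectangular building: four walls, each 2370 mm tall and 134 mm thick, enclosing a footprint 2880 mm (x) by 5490 mm (y) outside-to-outside, with no floor or roof. The front and back walls (the −y and +y sides) span the full width; the two side walls fit between them.


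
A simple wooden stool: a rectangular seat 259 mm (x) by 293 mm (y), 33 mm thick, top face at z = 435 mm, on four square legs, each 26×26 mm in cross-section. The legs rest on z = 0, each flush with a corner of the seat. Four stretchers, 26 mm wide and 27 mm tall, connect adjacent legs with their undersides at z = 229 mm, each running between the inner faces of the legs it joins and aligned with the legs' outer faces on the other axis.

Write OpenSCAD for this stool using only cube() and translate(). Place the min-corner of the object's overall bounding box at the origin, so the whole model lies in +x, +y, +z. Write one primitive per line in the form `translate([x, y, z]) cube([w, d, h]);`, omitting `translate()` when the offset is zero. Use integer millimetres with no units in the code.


translate([0, 0, 402]) cube([259, 293, 33]);
cube([26, 26, 402]);
translate([233, 0, 0]) cube([26, 26, 402]);
translate([0, 267, 0]) cube([26, 26, 402]);
translate([233, 267, 0]) cube([26, 26, 402]);
translate([26, 0, 229]) cube([207, 26, 27]);
translate([26, 267, 229]) cube([207, 26, 27]);
translate([0, 26, 229]) cube([26, 241, 27]);
translate([233, 26, 229]) cube([26, 241, 27]);


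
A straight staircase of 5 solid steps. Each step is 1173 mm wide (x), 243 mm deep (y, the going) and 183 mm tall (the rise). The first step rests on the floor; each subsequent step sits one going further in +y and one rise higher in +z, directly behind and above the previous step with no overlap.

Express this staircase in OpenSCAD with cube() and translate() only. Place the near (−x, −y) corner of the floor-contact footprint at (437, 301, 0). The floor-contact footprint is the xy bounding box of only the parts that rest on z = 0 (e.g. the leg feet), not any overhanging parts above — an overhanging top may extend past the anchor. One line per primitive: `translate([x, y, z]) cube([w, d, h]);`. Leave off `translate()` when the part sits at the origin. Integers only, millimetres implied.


translate([437, 301, 0]) cube([1173, 243, 183]);
translate([437, 544, 183]) cube([1173, 243, 183]);
translate([437, 787, 366]) cube([1173, 243, 183]);
translate([437, 1030, 549]) cube([1173, 243, 183]);
translate([437, 1273, 732]) cube([1173, 243, 183]);


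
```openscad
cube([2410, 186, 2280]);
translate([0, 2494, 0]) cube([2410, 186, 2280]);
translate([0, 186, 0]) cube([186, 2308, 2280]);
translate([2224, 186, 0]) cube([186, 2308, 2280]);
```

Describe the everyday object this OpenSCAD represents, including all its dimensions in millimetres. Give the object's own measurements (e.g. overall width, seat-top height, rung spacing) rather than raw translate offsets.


The wall frame of a small rectangular building: four walls, each 2280 mm tall and 186 mm thick, enclosing a footprint 2410 mm (x) by 2680 mm (y) outside-to-outside, with no floor or roof. The front and back walls (the −y and +y sides) span the full width; the two side walls fit between them.


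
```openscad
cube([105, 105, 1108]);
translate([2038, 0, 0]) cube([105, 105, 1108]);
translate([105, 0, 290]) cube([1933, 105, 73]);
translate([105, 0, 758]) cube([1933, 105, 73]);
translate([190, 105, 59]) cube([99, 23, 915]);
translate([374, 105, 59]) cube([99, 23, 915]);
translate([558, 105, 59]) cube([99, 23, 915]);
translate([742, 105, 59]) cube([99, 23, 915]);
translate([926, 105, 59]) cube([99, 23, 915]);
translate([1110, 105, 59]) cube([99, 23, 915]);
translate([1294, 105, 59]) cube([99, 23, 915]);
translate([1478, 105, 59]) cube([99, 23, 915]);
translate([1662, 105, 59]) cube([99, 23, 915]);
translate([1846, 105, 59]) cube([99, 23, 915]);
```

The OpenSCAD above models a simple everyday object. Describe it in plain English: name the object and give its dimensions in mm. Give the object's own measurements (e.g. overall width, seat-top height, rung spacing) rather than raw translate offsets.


A fence section. Two 105×105 mm posts, 1108 mm tall, stand on the floor with a clear span of 1933 mm between their inner faces. Two horizontal rails of 105×73 mm section span the gap between the posts with their undersides at z = 290 mm and z = 758 mm, flush with the posts' −y face. 10 pickets, each 99 mm wide, 23 mm thick and 915 mm tall, are fixed to the +y face of the rails with their bottoms at z = 59 mm, spaced across the span with a 85 mm gap after the −x post and between neighbouring pickets, with 93 mm left before the +x post.


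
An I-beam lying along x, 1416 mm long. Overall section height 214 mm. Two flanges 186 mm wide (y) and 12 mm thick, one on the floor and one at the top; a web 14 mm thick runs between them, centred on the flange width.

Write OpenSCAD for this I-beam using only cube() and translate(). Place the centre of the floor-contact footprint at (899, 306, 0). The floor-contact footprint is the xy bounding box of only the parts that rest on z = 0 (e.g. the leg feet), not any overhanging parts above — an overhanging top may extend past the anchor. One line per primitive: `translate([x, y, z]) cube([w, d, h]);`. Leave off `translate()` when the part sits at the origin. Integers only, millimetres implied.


translate([191, 213, 0]) cube([1416, 186, 12]);
translate([191, 299, 12]) cube([1416, 14, 190]);
translate([191, 213, 202]) cube([1416, 186, 12]);


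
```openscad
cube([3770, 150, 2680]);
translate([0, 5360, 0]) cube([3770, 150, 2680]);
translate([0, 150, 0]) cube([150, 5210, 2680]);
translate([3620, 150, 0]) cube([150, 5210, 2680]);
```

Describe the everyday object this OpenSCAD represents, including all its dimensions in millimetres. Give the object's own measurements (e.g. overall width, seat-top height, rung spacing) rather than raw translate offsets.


The wall frame of a small rectangular building: four walls, each 2680 mm tall and 150 mm thick, enclosing a footprint 3770 mm (x) by 5510 mm (y) outside-to-outside, with no floor or roof. The front and back walls (the −y and +y sides) span the full width; the two side walls fit between them.


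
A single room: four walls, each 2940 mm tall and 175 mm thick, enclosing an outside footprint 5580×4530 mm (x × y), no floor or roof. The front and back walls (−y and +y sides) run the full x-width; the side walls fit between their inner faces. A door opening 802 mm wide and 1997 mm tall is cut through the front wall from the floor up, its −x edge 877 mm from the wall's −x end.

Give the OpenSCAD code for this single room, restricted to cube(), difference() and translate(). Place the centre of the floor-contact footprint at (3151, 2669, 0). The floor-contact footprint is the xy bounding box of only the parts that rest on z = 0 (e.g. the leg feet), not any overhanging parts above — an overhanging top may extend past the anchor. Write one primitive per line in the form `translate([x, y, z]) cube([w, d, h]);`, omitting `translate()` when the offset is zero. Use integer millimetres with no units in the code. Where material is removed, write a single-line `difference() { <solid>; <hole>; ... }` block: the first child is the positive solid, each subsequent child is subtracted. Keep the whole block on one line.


difference() { translate([361, 404, 0]) cube([5580, 175, 2940]); translate([1238, 404, 0]) cube([802, 175, 1997]); }
translate([361, 4759, 0]) cube([5580, 175, 2940]);
translate([361, 579, 0]) cube([175, 4180, 2940]);
translate([5766, 579, 0]) cube([175, 4180, 2940]);


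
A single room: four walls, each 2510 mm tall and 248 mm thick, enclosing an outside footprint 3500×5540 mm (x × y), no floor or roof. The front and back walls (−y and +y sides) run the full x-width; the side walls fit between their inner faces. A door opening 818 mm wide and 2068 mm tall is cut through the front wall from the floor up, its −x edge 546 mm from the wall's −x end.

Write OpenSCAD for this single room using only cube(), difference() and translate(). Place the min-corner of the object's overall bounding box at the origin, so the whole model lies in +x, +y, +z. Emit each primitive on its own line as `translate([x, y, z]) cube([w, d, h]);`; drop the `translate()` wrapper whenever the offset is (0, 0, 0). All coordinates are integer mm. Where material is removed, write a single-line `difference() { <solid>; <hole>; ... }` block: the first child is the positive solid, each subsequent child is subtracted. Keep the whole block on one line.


difference() { cube([3500, 248, 2510]); translate([546, 0, 0]) cube([818, 248, 2068]); }
translate([0, 5292, 0]) cube([3500, 248, 2510]);
translate([0, 248, 0]) cube([248, 5044, 2510]);
translate([3252, 248, 0]) cube([248, 5044, 2510]);
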